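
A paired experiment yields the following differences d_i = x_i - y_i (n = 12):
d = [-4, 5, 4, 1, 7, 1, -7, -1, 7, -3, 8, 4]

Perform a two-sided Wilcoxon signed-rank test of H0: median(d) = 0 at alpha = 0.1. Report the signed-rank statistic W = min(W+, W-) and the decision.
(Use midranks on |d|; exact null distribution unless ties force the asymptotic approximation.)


Step 1: Drop any zero differences (none here) and take |d_i|.
|d| = [4, 5, 4, 1, 7, 1, 7, 1, 7, 3, 8, 4]
Step 2: Midrank |d_i| (ties get averaged ranks).
ranks: |4|->6, |5|->8, |4|->6, |1|->2, |7|->10, |1|->2, |7|->10, |1|->2, |7|->10, |3|->4, |8|->12, |4|->6
Step 3: Attach original signs; sum ranks with positive sign and with negative sign.
W+ = 8 + 6 + 2 + 10 + 2 + 10 + 12 + 6 = 56
W- = 6 + 10 + 2 + 4 = 22
(Check: W+ + W- = 78 should equal n(n+1)/2 = 78.)
Step 4: Test statistic W = min(W+, W-) = 22.
Step 5: Ties in |d|, so use the tie-corrected normal approximation.
        E[W] = n(n+1)/4 = 12*13/4 = 39.
        Tie groups: |d|=1 (t=3), |d|=4 (t=3), |d|=7 (t=3); sum(t^3 - t) = 72.
        Var[W] = n(n+1)(2n+1)/24 - sum(t^3-t)/48 = 3900/24 - 72/48 = 161.
        z = (W - E[W]) / sqrt(Var[W]) = (22 - 39) / 12.6886 = -1.3398.
        Two-sided p = 2*Phi(z) = 0.180314.
Step 6: alpha = 0.1. fail to reject H0.

W+ = 56, W- = 22, W = min = 22, p = 0.180314, fail to reject H0.


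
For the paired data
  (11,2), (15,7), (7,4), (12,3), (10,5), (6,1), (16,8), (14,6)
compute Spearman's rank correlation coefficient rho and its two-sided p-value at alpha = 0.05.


Step 1: Rank x and y separately (midranks; no ties here).
rank(x): 11->4, 15->7, 7->2, 12->5, 10->3, 6->1, 16->8, 14->6
rank(y): 2->2, 7->7, 4->4, 3->3, 5->5, 1->1, 8->8, 6->6
Step 2: d_i = R_x(i) - R_y(i); compute d_i^2.
  (4-2)^2=4, (7-7)^2=0, (2-4)^2=4, (5-3)^2=4, (3-5)^2=4, (1-1)^2=0, (8-8)^2=0, (6-6)^2=0
sum(d^2) = 16.
Step 3: rho = 1 - 6*16 / (8*(8^2 - 1)) = 1 - 96/504 = 0.809524.
Step 4: Under H0, t = rho * sqrt((n-2)/(1-rho^2)) = 3.3776 ~ t(6).
Step 5: Two-sided p-value from the t-distribution with 6 df = 0.014903.
Step 6: alpha = 0.05. reject H0.

rho = 0.8095, p = 0.014903, reject H0 at alpha = 0.05.


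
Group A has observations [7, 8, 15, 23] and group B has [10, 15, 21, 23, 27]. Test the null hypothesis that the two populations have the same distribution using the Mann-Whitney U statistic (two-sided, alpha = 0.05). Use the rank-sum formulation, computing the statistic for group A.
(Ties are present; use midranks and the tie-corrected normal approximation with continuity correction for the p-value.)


Step 1: Combine and sort all 9 observations; assign midranks.
sorted (value, group): (7,X), (8,X), (10,Y), (15,X), (15,Y), (21,Y), (23,X), (23,Y), (27,Y)
ranks: 7->1, 8->2, 10->3, 15->4.5, 15->4.5, 21->6, 23->7.5, 23->7.5, 27->9
Step 2: Rank sum for X: R1 = 1 + 2 + 4.5 + 7.5 = 15.
Step 3: U_X = R1 - n1(n1+1)/2 = 15 - 4*5/2 = 15 - 10 = 5.
       U_Y = n1*n2 - U_X = 20 - 5 = 15.
Step 4: Ties are present, so use the tie-corrected normal approximation (with continuity correction) for the p-value.
Step 5: p-value = 0.266322; compare to alpha = 0.05. fail to reject H0.

U_X = 5, p = 0.266322, fail to reject H0 at alpha = 0.05.


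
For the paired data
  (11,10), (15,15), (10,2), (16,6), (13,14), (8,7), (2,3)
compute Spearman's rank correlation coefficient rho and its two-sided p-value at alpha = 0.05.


Step 1: Rank x and y separately (midranks; no ties here).
rank(x): 11->4, 15->6, 10->3, 16->7, 13->5, 8->2, 2->1
rank(y): 10->5, 15->7, 2->1, 6->3, 14->6, 7->4, 3->2
Step 2: d_i = R_x(i) - R_y(i); compute d_i^2.
  (4-5)^2=1, (6-7)^2=1, (3-1)^2=4, (7-3)^2=16, (5-6)^2=1, (2-4)^2=4, (1-2)^2=1
sum(d^2) = 28.
Step 3: rho = 1 - 6*28 / (7*(7^2 - 1)) = 1 - 168/336 = 0.500000.
Step 4: Under H0, t = rho * sqrt((n-2)/(1-rho^2)) = 1.2910 ~ t(5).
Step 5: Two-sided p-value from the t-distribution with 5 df = 0.253170.
Step 6: alpha = 0.05. fail to reject H0.

rho = 0.5000, p = 0.253170, fail to reject H0 at alpha = 0.05.


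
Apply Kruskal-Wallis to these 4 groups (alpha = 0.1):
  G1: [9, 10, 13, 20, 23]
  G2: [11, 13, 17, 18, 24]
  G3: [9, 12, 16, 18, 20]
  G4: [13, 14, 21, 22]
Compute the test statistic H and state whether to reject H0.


Step 1: Combine all N = 19 observations and assign midranks.
sorted (value, group, rank): (9,G1,1.5), (9,G3,1.5), (10,G1,3), (11,G2,4), (12,G3,5), (13,G1,7), (13,G2,7), (13,G4,7), (14,G4,9), (16,G3,10), (17,G2,11), (18,G2,12.5), (18,G3,12.5), (20,G1,14.5), (20,G3,14.5), (21,G4,16), (22,G4,17), (23,G1,18), (24,G2,19)
Step 2: Sum ranks within each group.
R_1 = 44 (n_1 = 5)
R_2 = 53.5 (n_2 = 5)
R_3 = 43.5 (n_3 = 5)
R_4 = 49 (n_4 = 4)
Step 3: H = 12/(N(N+1)) * sum(R_i^2/n_i) - 3(N+1)
     = 12/(19*20) * (44^2/5 + 53.5^2/5 + 43.5^2/5 + 49^2/4) - 3*20
     = 0.031579 * 1938.35 - 60
     = 1.211053.
Step 4: Ties present; correction factor C = 1 - 42/(19^3 - 19) = 0.993860. Corrected H = 1.211053 / 0.993860 = 1.218535.
Step 5: Under H0, H ~ chi^2(3); p-value = 0.748562.
Step 6: alpha = 0.1. fail to reject H0.

H = 1.2185, df = 3, p = 0.748562, fail to reject H0.


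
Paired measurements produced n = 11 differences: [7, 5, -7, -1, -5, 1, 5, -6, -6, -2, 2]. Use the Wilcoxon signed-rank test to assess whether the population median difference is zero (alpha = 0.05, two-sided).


Step 1: Drop any zero differences (none here) and take |d_i|.
|d| = [7, 5, 7, 1, 5, 1, 5, 6, 6, 2, 2]
Step 2: Midrank |d_i| (ties get averaged ranks).
ranks: |7|->10.5, |5|->6, |7|->10.5, |1|->1.5, |5|->6, |1|->1.5, |5|->6, |6|->8.5, |6|->8.5, |2|->3.5, |2|->3.5
Step 3: Attach original signs; sum ranks with positive sign and with negative sign.
W+ = 10.5 + 6 + 1.5 + 6 + 3.5 = 27.5
W- = 10.5 + 1.5 + 6 + 8.5 + 8.5 + 3.5 = 38.5
(Check: W+ + W- = 66 should equal n(n+1)/2 = 66.)
Step 4: Test statistic W = min(W+, W-) = 27.5.
Step 5: Ties in |d|, so use the tie-corrected normal approximation.
        E[W] = n(n+1)/4 = 11*12/4 = 33.
        Tie groups: |d|=1 (t=2), |d|=2 (t=2), |d|=5 (t=3), |d|=6 (t=2), |d|=7 (t=2); sum(t^3 - t) = 48.
        Var[W] = n(n+1)(2n+1)/24 - sum(t^3-t)/48 = 3036/24 - 48/48 = 125.5.
        z = (W - E[W]) / sqrt(Var[W]) = (27.5 - 33) / 11.2027 = -0.4910.
        Two-sided p = 2*Phi(z) = 0.623459.
Step 6: alpha = 0.05. fail to reject H0.

W+ = 27.5, W- = 38.5, W = min = 27.5, p = 0.623459, fail to reject H0.


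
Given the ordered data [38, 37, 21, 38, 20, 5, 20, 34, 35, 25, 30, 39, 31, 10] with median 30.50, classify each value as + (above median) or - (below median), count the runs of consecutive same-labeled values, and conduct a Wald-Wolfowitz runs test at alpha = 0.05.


Step 1: Compute median = 30.50; label A = above, B = below.
Labels in order: AABABBBAABBAAB  (n_A = 7, n_B = 7)
Step 2: Count runs R = 8.
Step 3: Under H0 (random ordering), E[R] = 2*n_A*n_B/(n_A+n_B) + 1 = 2*7*7/14 + 1 = 8.0000.
        Var[R] = 2*n_A*n_B*(2*n_A*n_B - n_A - n_B) / ((n_A+n_B)^2 * (n_A+n_B-1)) = 8232/2548 = 3.2308.
        SD[R] = 1.7974.
Step 4: R = E[R], so z = 0 with no continuity correction.
Step 5: Two-sided p-value via normal approximation = 2*(1 - Phi(|z|)) = 1.000000.
Step 6: alpha = 0.05. fail to reject H0.

R = 8, z = 0.0000, p = 1.000000, fail to reject H0.


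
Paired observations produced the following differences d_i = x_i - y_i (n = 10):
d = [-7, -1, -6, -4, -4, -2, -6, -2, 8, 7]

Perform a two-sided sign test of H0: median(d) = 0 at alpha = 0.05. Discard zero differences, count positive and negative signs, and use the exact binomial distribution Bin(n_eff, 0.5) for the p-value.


Step 1: Discard zero differences. Original n = 10; n_eff = number of nonzero differences = 10.
Nonzero differences (with sign): -7, -1, -6, -4, -4, -2, -6, -2, +8, +7
Step 2: Count signs: positive = 2, negative = 8.
Step 3: Under H0: P(positive) = 0.5, so the number of positives S ~ Bin(10, 0.5).
Step 4: Two-sided exact p-value = sum of Bin(10,0.5) probabilities at or below the observed probability = 0.109375.
Step 5: alpha = 0.05. fail to reject H0.

n_eff = 10, pos = 2, neg = 8, p = 0.109375, fail to reject H0.


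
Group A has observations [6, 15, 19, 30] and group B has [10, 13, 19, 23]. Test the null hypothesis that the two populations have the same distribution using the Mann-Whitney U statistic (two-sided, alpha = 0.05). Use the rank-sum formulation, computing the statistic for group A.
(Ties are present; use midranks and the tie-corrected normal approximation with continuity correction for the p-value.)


Step 1: Combine and sort all 8 observations; assign midranks.
sorted (value, group): (6,X), (10,Y), (13,Y), (15,X), (19,X), (19,Y), (23,Y), (30,X)
ranks: 6->1, 10->2, 13->3, 15->4, 19->5.5, 19->5.5, 23->7, 30->8
Step 2: Rank sum for X: R1 = 1 + 4 + 5.5 + 8 = 18.5.
Step 3: U_X = R1 - n1(n1+1)/2 = 18.5 - 4*5/2 = 18.5 - 10 = 8.5.
       U_Y = n1*n2 - U_X = 16 - 8.5 = 7.5.
Step 4: Ties are present, so use the tie-corrected normal approximation (with continuity correction) for the p-value.
Step 5: p-value = 1.000000; compare to alpha = 0.05. fail to reject H0.

U_X = 8.5, p = 1.000000, fail to reject H0 at alpha = 0.05.


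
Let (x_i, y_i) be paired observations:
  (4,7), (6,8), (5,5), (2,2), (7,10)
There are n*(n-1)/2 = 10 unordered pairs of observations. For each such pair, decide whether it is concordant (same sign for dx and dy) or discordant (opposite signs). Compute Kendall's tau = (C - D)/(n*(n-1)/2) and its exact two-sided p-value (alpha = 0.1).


Step 1: Enumerate the 10 unordered pairs (i,j) with i<j and classify each by sign(x_j-x_i) * sign(y_j-y_i).
  (1,2):dx=+2,dy=+1->C; (1,3):dx=+1,dy=-2->D; (1,4):dx=-2,dy=-5->C; (1,5):dx=+3,dy=+3->C
  (2,3):dx=-1,dy=-3->C; (2,4):dx=-4,dy=-6->C; (2,5):dx=+1,dy=+2->C; (3,4):dx=-3,dy=-3->C
  (3,5):dx=+2,dy=+5->C; (4,5):dx=+5,dy=+8->C
Step 2: C = 9, D = 1, total pairs = 10.
Step 3: tau = (C - D)/(n(n-1)/2) = (9 - 1)/10 = 0.800000.
Step 4: Exact two-sided p-value (enumerate n! = 120 permutations of y under H0): p = 0.083333.
Step 5: alpha = 0.1. reject H0.

tau_b = 0.8000 (C=9, D=1), p = 0.083333, reject H0.


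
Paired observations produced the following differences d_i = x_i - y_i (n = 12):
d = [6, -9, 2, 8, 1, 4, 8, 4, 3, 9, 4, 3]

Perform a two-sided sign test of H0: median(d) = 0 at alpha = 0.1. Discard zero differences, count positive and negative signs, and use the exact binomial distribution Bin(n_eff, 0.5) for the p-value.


Step 1: Discard zero differences. Original n = 12; n_eff = number of nonzero differences = 12.
Nonzero differences (with sign): +6, -9, +2, +8, +1, +4, +8, +4, +3, +9, +4, +3
Step 2: Count signs: positive = 11, negative = 1.
Step 3: Under H0: P(positive) = 0.5, so the number of positives S ~ Bin(12, 0.5).
Step 4: Two-sided exact p-value = sum of Bin(12,0.5) probabilities at or below the observed probability = 0.006348.
Step 5: alpha = 0.1. reject H0.

n_eff = 12, pos = 11, neg = 1, p = 0.006348, reject H0.


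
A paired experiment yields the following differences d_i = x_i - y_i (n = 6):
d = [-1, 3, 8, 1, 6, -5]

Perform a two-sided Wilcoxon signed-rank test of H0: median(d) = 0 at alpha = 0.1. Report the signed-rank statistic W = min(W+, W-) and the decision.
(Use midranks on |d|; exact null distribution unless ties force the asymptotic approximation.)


Step 1: Drop any zero differences (none here) and take |d_i|.
|d| = [1, 3, 8, 1, 6, 5]
Step 2: Midrank |d_i| (ties get averaged ranks).
ranks: |1|->1.5, |3|->3, |8|->6, |1|->1.5, |6|->5, |5|->4
Step 3: Attach original signs; sum ranks with positive sign and with negative sign.
W+ = 3 + 6 + 1.5 + 5 = 15.5
W- = 1.5 + 4 = 5.5
(Check: W+ + W- = 21 should equal n(n+1)/2 = 21.)
Step 4: Test statistic W = min(W+, W-) = 5.5.
Step 5: Ties in |d|, so use the tie-corrected normal approximation.
        E[W] = n(n+1)/4 = 6*7/4 = 10.5.
        Tie groups: |d|=1 (t=2); sum(t^3 - t) = 6.
        Var[W] = n(n+1)(2n+1)/24 - sum(t^3-t)/48 = 546/24 - 6/48 = 22.625.
        z = (W - E[W]) / sqrt(Var[W]) = (5.5 - 10.5) / 4.7566 = -1.0512.
        Two-sided p = 2*Phi(z) = 0.293177.
Step 6: alpha = 0.1. fail to reject H0.

W+ = 15.5, W- = 5.5, W = min = 5.5, p = 0.293177, fail to reject H0.


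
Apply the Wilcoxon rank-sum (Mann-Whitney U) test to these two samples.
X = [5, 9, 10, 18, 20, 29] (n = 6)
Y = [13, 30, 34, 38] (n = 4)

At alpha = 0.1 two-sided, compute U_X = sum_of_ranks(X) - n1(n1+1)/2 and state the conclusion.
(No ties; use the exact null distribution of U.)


Step 1: Combine and sort all 10 observations; assign midranks.
sorted (value, group): (5,X), (9,X), (10,X), (13,Y), (18,X), (20,X), (29,X), (30,Y), (34,Y), (38,Y)
ranks: 5->1, 9->2, 10->3, 13->4, 18->5, 20->6, 29->7, 30->8, 34->9, 38->10
Step 2: Rank sum for X: R1 = 1 + 2 + 3 + 5 + 6 + 7 = 24.
Step 3: U_X = R1 - n1(n1+1)/2 = 24 - 6*7/2 = 24 - 21 = 3.
       U_Y = n1*n2 - U_X = 24 - 3 = 21.
Step 4: No ties, so the exact null distribution of U (based on enumerating the C(10,6) = 210 equally likely rank assignments) gives the two-sided p-value.
Step 5: p-value = 0.066667; compare to alpha = 0.1. reject H0.

U_X = 3, p = 0.066667, reject H0 at alpha = 0.1.


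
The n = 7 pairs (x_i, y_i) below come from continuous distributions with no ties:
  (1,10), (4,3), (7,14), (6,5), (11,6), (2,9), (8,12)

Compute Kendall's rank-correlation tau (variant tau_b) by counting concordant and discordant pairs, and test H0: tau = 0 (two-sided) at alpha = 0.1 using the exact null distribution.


Step 1: Enumerate the 21 unordered pairs (i,j) with i<j and classify each by sign(x_j-x_i) * sign(y_j-y_i).
  (1,2):dx=+3,dy=-7->D; (1,3):dx=+6,dy=+4->C; (1,4):dx=+5,dy=-5->D; (1,5):dx=+10,dy=-4->D
  (1,6):dx=+1,dy=-1->D; (1,7):dx=+7,dy=+2->C; (2,3):dx=+3,dy=+11->C; (2,4):dx=+2,dy=+2->C
  (2,5):dx=+7,dy=+3->C; (2,6):dx=-2,dy=+6->D; (2,7):dx=+4,dy=+9->C; (3,4):dx=-1,dy=-9->C
  (3,5):dx=+4,dy=-8->D; (3,6):dx=-5,dy=-5->C; (3,7):dx=+1,dy=-2->D; (4,5):dx=+5,dy=+1->C
  (4,6):dx=-4,dy=+4->D; (4,7):dx=+2,dy=+7->C; (5,6):dx=-9,dy=+3->D; (5,7):dx=-3,dy=+6->D
  (6,7):dx=+6,dy=+3->C
Step 2: C = 11, D = 10, total pairs = 21.
Step 3: tau = (C - D)/(n(n-1)/2) = (11 - 10)/21 = 0.047619.
Step 4: Exact two-sided p-value (enumerate n! = 5040 permutations of y under H0): p = 1.000000.
Step 5: alpha = 0.1. fail to reject H0.

tau_b = 0.0476 (C=11, D=10), p = 1.000000, fail to reject H0.


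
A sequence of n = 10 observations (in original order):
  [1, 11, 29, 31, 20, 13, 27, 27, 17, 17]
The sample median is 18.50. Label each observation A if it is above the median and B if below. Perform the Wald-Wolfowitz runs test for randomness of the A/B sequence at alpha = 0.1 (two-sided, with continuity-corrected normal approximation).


Step 1: Compute median = 18.50; label A = above, B = below.
Labels in order: BBAAABAABB  (n_A = 5, n_B = 5)
Step 2: Count runs R = 5.
Step 3: Under H0 (random ordering), E[R] = 2*n_A*n_B/(n_A+n_B) + 1 = 2*5*5/10 + 1 = 6.0000.
        Var[R] = 2*n_A*n_B*(2*n_A*n_B - n_A - n_B) / ((n_A+n_B)^2 * (n_A+n_B-1)) = 2000/900 = 2.2222.
        SD[R] = 1.4907.
Step 4: Continuity-corrected z = (R + 0.5 - E[R]) / SD[R] = (5 + 0.5 - 6.0000) / 1.4907 = -0.3354.
Step 5: Two-sided p-value via normal approximation = 2*(1 - Phi(|z|)) = 0.737316.
Step 6: alpha = 0.1. fail to reject H0.

R = 5, z = -0.3354, p = 0.737316, fail to reject H0.


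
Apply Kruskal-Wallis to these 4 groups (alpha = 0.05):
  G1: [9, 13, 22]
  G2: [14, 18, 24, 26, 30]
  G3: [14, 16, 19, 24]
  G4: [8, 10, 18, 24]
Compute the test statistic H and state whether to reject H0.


Step 1: Combine all N = 16 observations and assign midranks.
sorted (value, group, rank): (8,G4,1), (9,G1,2), (10,G4,3), (13,G1,4), (14,G2,5.5), (14,G3,5.5), (16,G3,7), (18,G2,8.5), (18,G4,8.5), (19,G3,10), (22,G1,11), (24,G2,13), (24,G3,13), (24,G4,13), (26,G2,15), (30,G2,16)
Step 2: Sum ranks within each group.
R_1 = 17 (n_1 = 3)
R_2 = 58 (n_2 = 5)
R_3 = 35.5 (n_3 = 4)
R_4 = 25.5 (n_4 = 4)
Step 3: H = 12/(N(N+1)) * sum(R_i^2/n_i) - 3(N+1)
     = 12/(16*17) * (17^2/3 + 58^2/5 + 35.5^2/4 + 25.5^2/4) - 3*17
     = 0.044118 * 1246.76 - 51
     = 4.004044.
Step 4: Ties present; correction factor C = 1 - 36/(16^3 - 16) = 0.991176. Corrected H = 4.004044 / 0.991176 = 4.039688.
Step 5: Under H0, H ~ chi^2(3); p-value = 0.257210.
Step 6: alpha = 0.05. fail to reject H0.

H = 4.0397, df = 3, p = 0.257210, fail to reject H0.


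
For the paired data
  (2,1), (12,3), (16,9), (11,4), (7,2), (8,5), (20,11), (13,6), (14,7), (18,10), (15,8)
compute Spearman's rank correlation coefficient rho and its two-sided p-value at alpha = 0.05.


Step 1: Rank x and y separately (midranks; no ties here).
rank(x): 2->1, 12->5, 16->9, 11->4, 7->2, 8->3, 20->11, 13->6, 14->7, 18->10, 15->8
rank(y): 1->1, 3->3, 9->9, 4->4, 2->2, 5->5, 11->11, 6->6, 7->7, 10->10, 8->8
Step 2: d_i = R_x(i) - R_y(i); compute d_i^2.
  (1-1)^2=0, (5-3)^2=4, (9-9)^2=0, (4-4)^2=0, (2-2)^2=0, (3-5)^2=4, (11-11)^2=0, (6-6)^2=0, (7-7)^2=0, (10-10)^2=0, (8-8)^2=0
sum(d^2) = 8.
Step 3: rho = 1 - 6*8 / (11*(11^2 - 1)) = 1 - 48/1320 = 0.963636.
Step 4: Under H0, t = rho * sqrt((n-2)/(1-rho^2)) = 10.8186 ~ t(9).
Step 5: Two-sided p-value from the t-distribution with 9 df = 0.000002.
Step 6: alpha = 0.05. reject H0.

rho = 0.9636, p = 0.000002, reject H0 at alpha = 0.05.


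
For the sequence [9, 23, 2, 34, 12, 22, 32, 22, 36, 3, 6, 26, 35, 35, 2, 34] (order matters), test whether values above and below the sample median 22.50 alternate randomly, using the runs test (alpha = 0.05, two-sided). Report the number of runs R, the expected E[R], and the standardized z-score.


Step 1: Compute median = 22.50; label A = above, B = below.
Labels in order: BABABBABABBAAABA  (n_A = 8, n_B = 8)
Step 2: Count runs R = 12.
Step 3: Under H0 (random ordering), E[R] = 2*n_A*n_B/(n_A+n_B) + 1 = 2*8*8/16 + 1 = 9.0000.
        Var[R] = 2*n_A*n_B*(2*n_A*n_B - n_A - n_B) / ((n_A+n_B)^2 * (n_A+n_B-1)) = 14336/3840 = 3.7333.
        SD[R] = 1.9322.
Step 4: Continuity-corrected z = (R - 0.5 - E[R]) / SD[R] = (12 - 0.5 - 9.0000) / 1.9322 = 1.2939.
Step 5: Two-sided p-value via normal approximation = 2*(1 - Phi(|z|)) = 0.195709.
Step 6: alpha = 0.05. fail to reject H0.

R = 12, z = 1.2939, p = 0.195709, fail to reject H0.


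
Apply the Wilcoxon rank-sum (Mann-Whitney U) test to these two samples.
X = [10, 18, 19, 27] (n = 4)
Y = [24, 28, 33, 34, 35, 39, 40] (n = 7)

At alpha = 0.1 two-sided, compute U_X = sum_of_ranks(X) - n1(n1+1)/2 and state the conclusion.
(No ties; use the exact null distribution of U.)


Step 1: Combine and sort all 11 observations; assign midranks.
sorted (value, group): (10,X), (18,X), (19,X), (24,Y), (27,X), (28,Y), (33,Y), (34,Y), (35,Y), (39,Y), (40,Y)
ranks: 10->1, 18->2, 19->3, 24->4, 27->5, 28->6, 33->7, 34->8, 35->9, 39->10, 40->11
Step 2: Rank sum for X: R1 = 1 + 2 + 3 + 5 = 11.
Step 3: U_X = R1 - n1(n1+1)/2 = 11 - 4*5/2 = 11 - 10 = 1.
       U_Y = n1*n2 - U_X = 28 - 1 = 27.
Step 4: No ties, so the exact null distribution of U (based on enumerating the C(11,4) = 330 equally likely rank assignments) gives the two-sided p-value.
Step 5: p-value = 0.012121; compare to alpha = 0.1. reject H0.

U_X = 1, p = 0.012121, reject H0 at alpha = 0.1.


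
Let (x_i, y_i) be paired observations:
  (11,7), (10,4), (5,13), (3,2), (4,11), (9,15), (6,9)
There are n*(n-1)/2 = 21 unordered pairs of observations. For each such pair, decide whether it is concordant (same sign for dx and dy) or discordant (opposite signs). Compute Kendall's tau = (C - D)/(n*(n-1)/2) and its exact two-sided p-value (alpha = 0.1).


Step 1: Enumerate the 21 unordered pairs (i,j) with i<j and classify each by sign(x_j-x_i) * sign(y_j-y_i).
  (1,2):dx=-1,dy=-3->C; (1,3):dx=-6,dy=+6->D; (1,4):dx=-8,dy=-5->C; (1,5):dx=-7,dy=+4->D
  (1,6):dx=-2,dy=+8->D; (1,7):dx=-5,dy=+2->D; (2,3):dx=-5,dy=+9->D; (2,4):dx=-7,dy=-2->C
  (2,5):dx=-6,dy=+7->D; (2,6):dx=-1,dy=+11->D; (2,7):dx=-4,dy=+5->D; (3,4):dx=-2,dy=-11->C
  (3,5):dx=-1,dy=-2->C; (3,6):dx=+4,dy=+2->C; (3,7):dx=+1,dy=-4->D; (4,5):dx=+1,dy=+9->C
  (4,6):dx=+6,dy=+13->C; (4,7):dx=+3,dy=+7->C; (5,6):dx=+5,dy=+4->C; (5,7):dx=+2,dy=-2->D
  (6,7):dx=-3,dy=-6->C
Step 2: C = 11, D = 10, total pairs = 21.
Step 3: tau = (C - D)/(n(n-1)/2) = (11 - 10)/21 = 0.047619.
Step 4: Exact two-sided p-value (enumerate n! = 5040 permutations of y under H0): p = 1.000000.
Step 5: alpha = 0.1. fail to reject H0.

tau_b = 0.0476 (C=11, D=10), p = 1.000000, fail to reject H0.


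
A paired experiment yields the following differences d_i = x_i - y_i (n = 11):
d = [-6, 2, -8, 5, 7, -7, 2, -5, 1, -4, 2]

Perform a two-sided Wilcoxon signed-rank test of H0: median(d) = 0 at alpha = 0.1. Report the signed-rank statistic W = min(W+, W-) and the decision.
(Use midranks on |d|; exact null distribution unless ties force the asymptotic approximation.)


Step 1: Drop any zero differences (none here) and take |d_i|.
|d| = [6, 2, 8, 5, 7, 7, 2, 5, 1, 4, 2]
Step 2: Midrank |d_i| (ties get averaged ranks).
ranks: |6|->8, |2|->3, |8|->11, |5|->6.5, |7|->9.5, |7|->9.5, |2|->3, |5|->6.5, |1|->1, |4|->5, |2|->3
Step 3: Attach original signs; sum ranks with positive sign and with negative sign.
W+ = 3 + 6.5 + 9.5 + 3 + 1 + 3 = 26
W- = 8 + 11 + 9.5 + 6.5 + 5 = 40
(Check: W+ + W- = 66 should equal n(n+1)/2 = 66.)
Step 4: Test statistic W = min(W+, W-) = 26.
Step 5: Ties in |d|, so use the tie-corrected normal approximation.
        E[W] = n(n+1)/4 = 11*12/4 = 33.
        Tie groups: |d|=2 (t=3), |d|=5 (t=2), |d|=7 (t=2); sum(t^3 - t) = 36.
        Var[W] = n(n+1)(2n+1)/24 - sum(t^3-t)/48 = 3036/24 - 36/48 = 125.75.
        z = (W - E[W]) / sqrt(Var[W]) = (26 - 33) / 11.2138 = -0.6242.
        Two-sided p = 2*Phi(z) = 0.532477.
Step 6: alpha = 0.1. fail to reject H0.

W+ = 26, W- = 40, W = min = 26, p = 0.532477, fail to reject H0.


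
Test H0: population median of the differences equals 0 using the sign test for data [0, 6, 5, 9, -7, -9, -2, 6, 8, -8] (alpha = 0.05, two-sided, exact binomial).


Step 1: Discard zero differences. Original n = 10; n_eff = number of nonzero differences = 9.
Nonzero differences (with sign): +6, +5, +9, -7, -9, -2, +6, +8, -8
Step 2: Count signs: positive = 5, negative = 4.
Step 3: Under H0: P(positive) = 0.5, so the number of positives S ~ Bin(9, 0.5).
Step 4: Two-sided exact p-value = sum of Bin(9,0.5) probabilities at or below the observed probability = 1.000000.
Step 5: alpha = 0.05. fail to reject H0.

n_eff = 9, pos = 5, neg = 4, p = 1.000000, fail to reject H0.


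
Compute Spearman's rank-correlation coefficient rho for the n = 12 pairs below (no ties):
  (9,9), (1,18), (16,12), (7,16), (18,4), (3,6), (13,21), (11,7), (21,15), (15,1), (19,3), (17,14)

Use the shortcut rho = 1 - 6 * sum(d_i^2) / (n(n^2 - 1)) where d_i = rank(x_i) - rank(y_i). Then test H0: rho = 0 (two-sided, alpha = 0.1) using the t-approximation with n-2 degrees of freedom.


Step 1: Rank x and y separately (midranks; no ties here).
rank(x): 9->4, 1->1, 16->8, 7->3, 18->10, 3->2, 13->6, 11->5, 21->12, 15->7, 19->11, 17->9
rank(y): 9->6, 18->11, 12->7, 16->10, 4->3, 6->4, 21->12, 7->5, 15->9, 1->1, 3->2, 14->8
Step 2: d_i = R_x(i) - R_y(i); compute d_i^2.
  (4-6)^2=4, (1-11)^2=100, (8-7)^2=1, (3-10)^2=49, (10-3)^2=49, (2-4)^2=4, (6-12)^2=36, (5-5)^2=0, (12-9)^2=9, (7-1)^2=36, (11-2)^2=81, (9-8)^2=1
sum(d^2) = 370.
Step 3: rho = 1 - 6*370 / (12*(12^2 - 1)) = 1 - 2220/1716 = -0.293706.
Step 4: Under H0, t = rho * sqrt((n-2)/(1-rho^2)) = -0.9716 ~ t(10).
Step 5: Two-sided p-value from the t-distribution with 10 df = 0.354148.
Step 6: alpha = 0.1. fail to reject H0.

rho = -0.2937, p = 0.354148, fail to reject H0 at alpha = 0.1.


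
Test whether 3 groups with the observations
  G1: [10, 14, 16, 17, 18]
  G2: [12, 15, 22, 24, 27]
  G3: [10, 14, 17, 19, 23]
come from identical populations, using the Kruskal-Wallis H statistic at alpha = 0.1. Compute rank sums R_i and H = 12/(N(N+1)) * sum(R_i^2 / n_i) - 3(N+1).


Step 1: Combine all N = 15 observations and assign midranks.
sorted (value, group, rank): (10,G1,1.5), (10,G3,1.5), (12,G2,3), (14,G1,4.5), (14,G3,4.5), (15,G2,6), (16,G1,7), (17,G1,8.5), (17,G3,8.5), (18,G1,10), (19,G3,11), (22,G2,12), (23,G3,13), (24,G2,14), (27,G2,15)
Step 2: Sum ranks within each group.
R_1 = 31.5 (n_1 = 5)
R_2 = 50 (n_2 = 5)
R_3 = 38.5 (n_3 = 5)
Step 3: H = 12/(N(N+1)) * sum(R_i^2/n_i) - 3(N+1)
     = 12/(15*16) * (31.5^2/5 + 50^2/5 + 38.5^2/5) - 3*16
     = 0.050000 * 994.9 - 48
     = 1.745000.
Step 4: Ties present; correction factor C = 1 - 18/(15^3 - 15) = 0.994643. Corrected H = 1.745000 / 0.994643 = 1.754399.
Step 5: Under H0, H ~ chi^2(2); p-value = 0.415946.
Step 6: alpha = 0.1. fail to reject H0.

H = 1.7544, df = 2, p = 0.415946, fail to reject H0.


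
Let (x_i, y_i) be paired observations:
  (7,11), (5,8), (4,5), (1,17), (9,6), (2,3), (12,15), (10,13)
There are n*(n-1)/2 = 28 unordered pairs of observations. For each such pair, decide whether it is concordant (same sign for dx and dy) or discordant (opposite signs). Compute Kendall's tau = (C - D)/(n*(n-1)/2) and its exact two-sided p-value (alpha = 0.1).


Step 1: Enumerate the 28 unordered pairs (i,j) with i<j and classify each by sign(x_j-x_i) * sign(y_j-y_i).
  (1,2):dx=-2,dy=-3->C; (1,3):dx=-3,dy=-6->C; (1,4):dx=-6,dy=+6->D; (1,5):dx=+2,dy=-5->D
  (1,6):dx=-5,dy=-8->C; (1,7):dx=+5,dy=+4->C; (1,8):dx=+3,dy=+2->C; (2,3):dx=-1,dy=-3->C
  (2,4):dx=-4,dy=+9->D; (2,5):dx=+4,dy=-2->D; (2,6):dx=-3,dy=-5->C; (2,7):dx=+7,dy=+7->C
  (2,8):dx=+5,dy=+5->C; (3,4):dx=-3,dy=+12->D; (3,5):dx=+5,dy=+1->C; (3,6):dx=-2,dy=-2->C
  (3,7):dx=+8,dy=+10->C; (3,8):dx=+6,dy=+8->C; (4,5):dx=+8,dy=-11->D; (4,6):dx=+1,dy=-14->D
  (4,7):dx=+11,dy=-2->D; (4,8):dx=+9,dy=-4->D; (5,6):dx=-7,dy=-3->C; (5,7):dx=+3,dy=+9->C
  (5,8):dx=+1,dy=+7->C; (6,7):dx=+10,dy=+12->C; (6,8):dx=+8,dy=+10->C; (7,8):dx=-2,dy=-2->C
Step 2: C = 19, D = 9, total pairs = 28.
Step 3: tau = (C - D)/(n(n-1)/2) = (19 - 9)/28 = 0.357143.
Step 4: Exact two-sided p-value (enumerate n! = 40320 permutations of y under H0): p = 0.275099.
Step 5: alpha = 0.1. fail to reject H0.

tau_b = 0.3571 (C=19, D=9), p = 0.275099, fail to reject H0.


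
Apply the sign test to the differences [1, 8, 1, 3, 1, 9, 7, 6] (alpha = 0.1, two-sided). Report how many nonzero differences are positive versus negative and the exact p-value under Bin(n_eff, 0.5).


Step 1: Discard zero differences. Original n = 8; n_eff = number of nonzero differences = 8.
Nonzero differences (with sign): +1, +8, +1, +3, +1, +9, +7, +6
Step 2: Count signs: positive = 8, negative = 0.
Step 3: Under H0: P(positive) = 0.5, so the number of positives S ~ Bin(8, 0.5).
Step 4: Two-sided exact p-value = sum of Bin(8,0.5) probabilities at or below the observed probability = 0.007812.
Step 5: alpha = 0.1. reject H0.

n_eff = 8, pos = 8, neg = 0, p = 0.007812, reject H0.


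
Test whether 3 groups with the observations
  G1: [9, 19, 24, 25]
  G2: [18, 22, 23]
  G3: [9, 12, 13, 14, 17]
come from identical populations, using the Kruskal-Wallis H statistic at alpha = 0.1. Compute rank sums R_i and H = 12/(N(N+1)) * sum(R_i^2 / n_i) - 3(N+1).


Step 1: Combine all N = 12 observations and assign midranks.
sorted (value, group, rank): (9,G1,1.5), (9,G3,1.5), (12,G3,3), (13,G3,4), (14,G3,5), (17,G3,6), (18,G2,7), (19,G1,8), (22,G2,9), (23,G2,10), (24,G1,11), (25,G1,12)
Step 2: Sum ranks within each group.
R_1 = 32.5 (n_1 = 4)
R_2 = 26 (n_2 = 3)
R_3 = 19.5 (n_3 = 5)
Step 3: H = 12/(N(N+1)) * sum(R_i^2/n_i) - 3(N+1)
     = 12/(12*13) * (32.5^2/4 + 26^2/3 + 19.5^2/5) - 3*13
     = 0.076923 * 565.446 - 39
     = 4.495833.
Step 4: Ties present; correction factor C = 1 - 6/(12^3 - 12) = 0.996503. Corrected H = 4.495833 / 0.996503 = 4.511608.
Step 5: Under H0, H ~ chi^2(2); p-value = 0.104789.
Step 6: alpha = 0.1. fail to reject H0.

H = 4.5116, df = 2, p = 0.104789, fail to reject H0.


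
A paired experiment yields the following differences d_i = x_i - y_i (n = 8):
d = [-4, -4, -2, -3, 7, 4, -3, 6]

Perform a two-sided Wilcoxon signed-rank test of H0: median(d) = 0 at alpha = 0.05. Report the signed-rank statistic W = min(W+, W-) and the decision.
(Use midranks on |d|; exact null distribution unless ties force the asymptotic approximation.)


Step 1: Drop any zero differences (none here) and take |d_i|.
|d| = [4, 4, 2, 3, 7, 4, 3, 6]
Step 2: Midrank |d_i| (ties get averaged ranks).
ranks: |4|->5, |4|->5, |2|->1, |3|->2.5, |7|->8, |4|->5, |3|->2.5, |6|->7
Step 3: Attach original signs; sum ranks with positive sign and with negative sign.
W+ = 8 + 5 + 7 = 20
W- = 5 + 5 + 1 + 2.5 + 2.5 = 16
(Check: W+ + W- = 36 should equal n(n+1)/2 = 36.)
Step 4: Test statistic W = min(W+, W-) = 16.
Step 5: Ties in |d|, so use the tie-corrected normal approximation.
        E[W] = n(n+1)/4 = 8*9/4 = 18.
        Tie groups: |d|=3 (t=2), |d|=4 (t=3); sum(t^3 - t) = 30.
        Var[W] = n(n+1)(2n+1)/24 - sum(t^3-t)/48 = 1224/24 - 30/48 = 50.375.
        z = (W - E[W]) / sqrt(Var[W]) = (16 - 18) / 7.0975 = -0.2818.
        Two-sided p = 2*Phi(z) = 0.778106.
Step 6: alpha = 0.05. fail to reject H0.

W+ = 20, W- = 16, W = min = 16, p = 0.778106, fail to reject H0.


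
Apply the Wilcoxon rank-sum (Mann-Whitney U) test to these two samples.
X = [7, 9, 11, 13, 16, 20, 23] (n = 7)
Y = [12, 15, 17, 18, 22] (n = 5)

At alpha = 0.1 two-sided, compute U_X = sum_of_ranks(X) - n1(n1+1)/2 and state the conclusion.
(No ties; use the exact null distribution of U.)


Step 1: Combine and sort all 12 observations; assign midranks.
sorted (value, group): (7,X), (9,X), (11,X), (12,Y), (13,X), (15,Y), (16,X), (17,Y), (18,Y), (20,X), (22,Y), (23,X)
ranks: 7->1, 9->2, 11->3, 12->4, 13->5, 15->6, 16->7, 17->8, 18->9, 20->10, 22->11, 23->12
Step 2: Rank sum for X: R1 = 1 + 2 + 3 + 5 + 7 + 10 + 12 = 40.
Step 3: U_X = R1 - n1(n1+1)/2 = 40 - 7*8/2 = 40 - 28 = 12.
       U_Y = n1*n2 - U_X = 35 - 12 = 23.
Step 4: No ties, so the exact null distribution of U (based on enumerating the C(12,7) = 792 equally likely rank assignments) gives the two-sided p-value.
Step 5: p-value = 0.431818; compare to alpha = 0.1. fail to reject H0.

U_X = 12, p = 0.431818, fail to reject H0 at alpha = 0.1.


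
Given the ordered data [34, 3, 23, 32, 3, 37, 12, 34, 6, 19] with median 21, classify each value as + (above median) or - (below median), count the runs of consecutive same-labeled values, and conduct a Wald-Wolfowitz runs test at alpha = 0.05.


Step 1: Compute median = 21; label A = above, B = below.
Labels in order: ABAABABABB  (n_A = 5, n_B = 5)
Step 2: Count runs R = 8.
Step 3: Under H0 (random ordering), E[R] = 2*n_A*n_B/(n_A+n_B) + 1 = 2*5*5/10 + 1 = 6.0000.
        Var[R] = 2*n_A*n_B*(2*n_A*n_B - n_A - n_B) / ((n_A+n_B)^2 * (n_A+n_B-1)) = 2000/900 = 2.2222.
        SD[R] = 1.4907.
Step 4: Continuity-corrected z = (R - 0.5 - E[R]) / SD[R] = (8 - 0.5 - 6.0000) / 1.4907 = 1.0062.
Step 5: Two-sided p-value via normal approximation = 2*(1 - Phi(|z|)) = 0.314305.
Step 6: alpha = 0.05. fail to reject H0.

R = 8, z = 1.0062, p = 0.314305, fail to reject H0.


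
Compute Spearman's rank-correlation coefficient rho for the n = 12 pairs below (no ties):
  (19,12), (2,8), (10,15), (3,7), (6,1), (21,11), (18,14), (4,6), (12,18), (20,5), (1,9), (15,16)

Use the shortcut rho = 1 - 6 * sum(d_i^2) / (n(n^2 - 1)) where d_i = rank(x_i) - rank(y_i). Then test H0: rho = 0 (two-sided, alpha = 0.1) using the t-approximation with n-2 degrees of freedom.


Step 1: Rank x and y separately (midranks; no ties here).
rank(x): 19->10, 2->2, 10->6, 3->3, 6->5, 21->12, 18->9, 4->4, 12->7, 20->11, 1->1, 15->8
rank(y): 12->8, 8->5, 15->10, 7->4, 1->1, 11->7, 14->9, 6->3, 18->12, 5->2, 9->6, 16->11
Step 2: d_i = R_x(i) - R_y(i); compute d_i^2.
  (10-8)^2=4, (2-5)^2=9, (6-10)^2=16, (3-4)^2=1, (5-1)^2=16, (12-7)^2=25, (9-9)^2=0, (4-3)^2=1, (7-12)^2=25, (11-2)^2=81, (1-6)^2=25, (8-11)^2=9
sum(d^2) = 212.
Step 3: rho = 1 - 6*212 / (12*(12^2 - 1)) = 1 - 1272/1716 = 0.258741.
Step 4: Under H0, t = rho * sqrt((n-2)/(1-rho^2)) = 0.8471 ~ t(10).
Step 5: Two-sided p-value from the t-distribution with 10 df = 0.416775.
Step 6: alpha = 0.1. fail to reject H0.

rho = 0.2587, p = 0.416775, fail to reject H0 at alpha = 0.1.


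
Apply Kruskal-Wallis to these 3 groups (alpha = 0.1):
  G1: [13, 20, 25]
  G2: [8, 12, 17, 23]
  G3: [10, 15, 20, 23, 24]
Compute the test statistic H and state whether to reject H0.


Step 1: Combine all N = 12 observations and assign midranks.
sorted (value, group, rank): (8,G2,1), (10,G3,2), (12,G2,3), (13,G1,4), (15,G3,5), (17,G2,6), (20,G1,7.5), (20,G3,7.5), (23,G2,9.5), (23,G3,9.5), (24,G3,11), (25,G1,12)
Step 2: Sum ranks within each group.
R_1 = 23.5 (n_1 = 3)
R_2 = 19.5 (n_2 = 4)
R_3 = 35 (n_3 = 5)
Step 3: H = 12/(N(N+1)) * sum(R_i^2/n_i) - 3(N+1)
     = 12/(12*13) * (23.5^2/3 + 19.5^2/4 + 35^2/5) - 3*13
     = 0.076923 * 524.146 - 39
     = 1.318910.
Step 4: Ties present; correction factor C = 1 - 12/(12^3 - 12) = 0.993007. Corrected H = 1.318910 / 0.993007 = 1.328198.
Step 5: Under H0, H ~ chi^2(2); p-value = 0.514737.
Step 6: alpha = 0.1. fail to reject H0.

H = 1.3282, df = 2, p = 0.514737, fail to reject H0.


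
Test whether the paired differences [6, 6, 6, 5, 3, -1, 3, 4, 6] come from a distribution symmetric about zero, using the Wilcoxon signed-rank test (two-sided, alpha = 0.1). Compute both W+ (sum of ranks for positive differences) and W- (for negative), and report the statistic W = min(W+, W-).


Step 1: Drop any zero differences (none here) and take |d_i|.
|d| = [6, 6, 6, 5, 3, 1, 3, 4, 6]
Step 2: Midrank |d_i| (ties get averaged ranks).
ranks: |6|->7.5, |6|->7.5, |6|->7.5, |5|->5, |3|->2.5, |1|->1, |3|->2.5, |4|->4, |6|->7.5
Step 3: Attach original signs; sum ranks with positive sign and with negative sign.
W+ = 7.5 + 7.5 + 7.5 + 5 + 2.5 + 2.5 + 4 + 7.5 = 44
W- = 1 = 1
(Check: W+ + W- = 45 should equal n(n+1)/2 = 45.)
Step 4: Test statistic W = min(W+, W-) = 1.
Step 5: Ties in |d|, so use the tie-corrected normal approximation.
        E[W] = n(n+1)/4 = 9*10/4 = 22.5.
        Tie groups: |d|=3 (t=2), |d|=6 (t=4); sum(t^3 - t) = 66.
        Var[W] = n(n+1)(2n+1)/24 - sum(t^3-t)/48 = 1710/24 - 66/48 = 69.875.
        z = (W - E[W]) / sqrt(Var[W]) = (1 - 22.5) / 8.3591 = -2.5720.
        Two-sided p = 2*Phi(z) = 0.010110.
Step 6: alpha = 0.1. reject H0.

W+ = 44, W- = 1, W = min = 1, p = 0.010110, reject H0.


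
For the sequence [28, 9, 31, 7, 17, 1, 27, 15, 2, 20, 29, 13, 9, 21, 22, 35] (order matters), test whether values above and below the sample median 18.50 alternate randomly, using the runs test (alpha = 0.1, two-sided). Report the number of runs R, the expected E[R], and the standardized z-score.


Step 1: Compute median = 18.50; label A = above, B = below.
Labels in order: ABABBBABBAABBAAA  (n_A = 8, n_B = 8)
Step 2: Count runs R = 9.
Step 3: Under H0 (random ordering), E[R] = 2*n_A*n_B/(n_A+n_B) + 1 = 2*8*8/16 + 1 = 9.0000.
        Var[R] = 2*n_A*n_B*(2*n_A*n_B - n_A - n_B) / ((n_A+n_B)^2 * (n_A+n_B-1)) = 14336/3840 = 3.7333.
        SD[R] = 1.9322.
Step 4: R = E[R], so z = 0 with no continuity correction.
Step 5: Two-sided p-value via normal approximation = 2*(1 - Phi(|z|)) = 1.000000.
Step 6: alpha = 0.1. fail to reject H0.

R = 9, z = 0.0000, p = 1.000000, fail to reject H0.


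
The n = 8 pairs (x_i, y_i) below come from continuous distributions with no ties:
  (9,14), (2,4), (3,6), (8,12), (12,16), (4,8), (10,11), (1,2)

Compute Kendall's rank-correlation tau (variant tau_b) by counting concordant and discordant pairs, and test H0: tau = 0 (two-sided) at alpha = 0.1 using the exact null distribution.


Step 1: Enumerate the 28 unordered pairs (i,j) with i<j and classify each by sign(x_j-x_i) * sign(y_j-y_i).
  (1,2):dx=-7,dy=-10->C; (1,3):dx=-6,dy=-8->C; (1,4):dx=-1,dy=-2->C; (1,5):dx=+3,dy=+2->C
  (1,6):dx=-5,dy=-6->C; (1,7):dx=+1,dy=-3->D; (1,8):dx=-8,dy=-12->C; (2,3):dx=+1,dy=+2->C
  (2,4):dx=+6,dy=+8->C; (2,5):dx=+10,dy=+12->C; (2,6):dx=+2,dy=+4->C; (2,7):dx=+8,dy=+7->C
  (2,8):dx=-1,dy=-2->C; (3,4):dx=+5,dy=+6->C; (3,5):dx=+9,dy=+10->C; (3,6):dx=+1,dy=+2->C
  (3,7):dx=+7,dy=+5->C; (3,8):dx=-2,dy=-4->C; (4,5):dx=+4,dy=+4->C; (4,6):dx=-4,dy=-4->C
  (4,7):dx=+2,dy=-1->D; (4,8):dx=-7,dy=-10->C; (5,6):dx=-8,dy=-8->C; (5,7):dx=-2,dy=-5->C
  (5,8):dx=-11,dy=-14->C; (6,7):dx=+6,dy=+3->C; (6,8):dx=-3,dy=-6->C; (7,8):dx=-9,dy=-9->C
Step 2: C = 26, D = 2, total pairs = 28.
Step 3: tau = (C - D)/(n(n-1)/2) = (26 - 2)/28 = 0.857143.
Step 4: Exact two-sided p-value (enumerate n! = 40320 permutations of y under H0): p = 0.001736.
Step 5: alpha = 0.1. reject H0.

tau_b = 0.8571 (C=26, D=2), p = 0.001736, reject H0.


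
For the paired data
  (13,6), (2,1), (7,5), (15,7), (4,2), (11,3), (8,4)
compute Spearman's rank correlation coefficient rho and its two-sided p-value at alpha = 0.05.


Step 1: Rank x and y separately (midranks; no ties here).
rank(x): 13->6, 2->1, 7->3, 15->7, 4->2, 11->5, 8->4
rank(y): 6->6, 1->1, 5->5, 7->7, 2->2, 3->3, 4->4
Step 2: d_i = R_x(i) - R_y(i); compute d_i^2.
  (6-6)^2=0, (1-1)^2=0, (3-5)^2=4, (7-7)^2=0, (2-2)^2=0, (5-3)^2=4, (4-4)^2=0
sum(d^2) = 8.
Step 3: rho = 1 - 6*8 / (7*(7^2 - 1)) = 1 - 48/336 = 0.857143.
Step 4: Under H0, t = rho * sqrt((n-2)/(1-rho^2)) = 3.7210 ~ t(5).
Step 5: Two-sided p-value from the t-distribution with 5 df = 0.013697.
Step 6: alpha = 0.05. reject H0.

rho = 0.8571, p = 0.013697, reject H0 at alpha = 0.05.


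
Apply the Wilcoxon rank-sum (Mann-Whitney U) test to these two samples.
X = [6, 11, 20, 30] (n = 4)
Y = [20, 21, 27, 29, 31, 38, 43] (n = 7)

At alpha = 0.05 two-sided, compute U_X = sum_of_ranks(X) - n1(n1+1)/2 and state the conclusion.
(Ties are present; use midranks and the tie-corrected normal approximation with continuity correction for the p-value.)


Step 1: Combine and sort all 11 observations; assign midranks.
sorted (value, group): (6,X), (11,X), (20,X), (20,Y), (21,Y), (27,Y), (29,Y), (30,X), (31,Y), (38,Y), (43,Y)
ranks: 6->1, 11->2, 20->3.5, 20->3.5, 21->5, 27->6, 29->7, 30->8, 31->9, 38->10, 43->11
Step 2: Rank sum for X: R1 = 1 + 2 + 3.5 + 8 = 14.5.
Step 3: U_X = R1 - n1(n1+1)/2 = 14.5 - 4*5/2 = 14.5 - 10 = 4.5.
       U_Y = n1*n2 - U_X = 28 - 4.5 = 23.5.
Step 4: Ties are present, so use the tie-corrected normal approximation (with continuity correction) for the p-value.
Step 5: p-value = 0.088247; compare to alpha = 0.05. fail to reject H0.

U_X = 4.5, p = 0.088247, fail to reject H0 at alpha = 0.05.


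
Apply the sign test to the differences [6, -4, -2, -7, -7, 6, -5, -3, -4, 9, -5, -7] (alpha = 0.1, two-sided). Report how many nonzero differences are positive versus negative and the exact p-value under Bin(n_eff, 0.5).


Step 1: Discard zero differences. Original n = 12; n_eff = number of nonzero differences = 12.
Nonzero differences (with sign): +6, -4, -2, -7, -7, +6, -5, -3, -4, +9, -5, -7
Step 2: Count signs: positive = 3, negative = 9.
Step 3: Under H0: P(positive) = 0.5, so the number of positives S ~ Bin(12, 0.5).
Step 4: Two-sided exact p-value = sum of Bin(12,0.5) probabilities at or below the observed probability = 0.145996.
Step 5: alpha = 0.1. fail to reject H0.

n_eff = 12, pos = 3, neg = 9, p = 0.145996, fail to reject H0.


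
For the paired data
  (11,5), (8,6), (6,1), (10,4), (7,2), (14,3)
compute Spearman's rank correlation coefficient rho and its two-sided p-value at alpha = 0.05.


Step 1: Rank x and y separately (midranks; no ties here).
rank(x): 11->5, 8->3, 6->1, 10->4, 7->2, 14->6
rank(y): 5->5, 6->6, 1->1, 4->4, 2->2, 3->3
Step 2: d_i = R_x(i) - R_y(i); compute d_i^2.
  (5-5)^2=0, (3-6)^2=9, (1-1)^2=0, (4-4)^2=0, (2-2)^2=0, (6-3)^2=9
sum(d^2) = 18.
Step 3: rho = 1 - 6*18 / (6*(6^2 - 1)) = 1 - 108/210 = 0.485714.
Step 4: Under H0, t = rho * sqrt((n-2)/(1-rho^2)) = 1.1113 ~ t(4).
Step 5: Two-sided p-value from the t-distribution with 4 df = 0.328723.
Step 6: alpha = 0.05. fail to reject H0.

rho = 0.4857, p = 0.328723, fail to reject H0 at alpha = 0.05.


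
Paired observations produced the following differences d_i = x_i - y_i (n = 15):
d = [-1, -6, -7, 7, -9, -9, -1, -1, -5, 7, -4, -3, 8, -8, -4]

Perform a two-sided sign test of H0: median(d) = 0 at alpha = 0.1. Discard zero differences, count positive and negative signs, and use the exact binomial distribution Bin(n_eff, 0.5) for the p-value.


Step 1: Discard zero differences. Original n = 15; n_eff = number of nonzero differences = 15.
Nonzero differences (with sign): -1, -6, -7, +7, -9, -9, -1, -1, -5, +7, -4, -3, +8, -8, -4
Step 2: Count signs: positive = 3, negative = 12.
Step 3: Under H0: P(positive) = 0.5, so the number of positives S ~ Bin(15, 0.5).
Step 4: Two-sided exact p-value = sum of Bin(15,0.5) probabilities at or below the observed probability = 0.035156.
Step 5: alpha = 0.1. reject H0.

n_eff = 15, pos = 3, neg = 12, p = 0.035156, reject H0.
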